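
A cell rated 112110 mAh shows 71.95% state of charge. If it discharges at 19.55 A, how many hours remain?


Convert: C_total = 112110 mAh = 112.11 Ah
Step 1: remaining = SOC/100 * C_total = 71.95/100 * 112.11 = 80.663 Ah
Step 2: t = remaining / I = 80.663 / 19.55 = 4.126 hr

4.126 hr


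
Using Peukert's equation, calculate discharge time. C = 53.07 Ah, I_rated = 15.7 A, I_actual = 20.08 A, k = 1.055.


Step 1: t_rated = C / I_rated = 53.07 / 15.7 = 3.3803 hr
Step 2: ratio = 15.7 / 20.08 = 0.78187
Step 3: ratio^k = 0.78187^1.055 = 0.77136
Step 4: t = t_rated * ratio^k = 3.3803 * 0.77136 = 2.607 hr

2.607 hr


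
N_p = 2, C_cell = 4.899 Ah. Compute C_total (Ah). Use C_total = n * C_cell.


Parallel capacities add: 2 * 4.899 Ah = 9.798 Ah

9.798 Ah


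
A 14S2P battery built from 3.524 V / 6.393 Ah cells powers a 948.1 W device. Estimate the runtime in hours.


Step 1: E_pack = Ns * V_cell * Np * C_cell = 14 * 3.524 * 2 * 6.393 = 630.81 Wh
Step 2: t = E_pack / P = 630.81 / 948.1 = 0.6653 hr

0.6653 hr


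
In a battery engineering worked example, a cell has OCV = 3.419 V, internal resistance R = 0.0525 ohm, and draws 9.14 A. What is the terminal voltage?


V = OCV - I*R = 3.419 - 9.14 * 0.0525 = 2.939 V

2.939 V


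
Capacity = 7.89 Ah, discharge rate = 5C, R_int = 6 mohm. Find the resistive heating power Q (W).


Convert: R = 6 mohm = 0.006 ohm
Step 1: I = C_rate * capacity = 5 * 7.89 = 39.45 A
Step 2: Q = I^2 * R = 39.45^2 * 0.006 = 1556.3 * 0.006 = 9.338 W

9.338 W


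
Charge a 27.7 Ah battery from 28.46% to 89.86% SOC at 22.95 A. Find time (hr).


Step 1: dSOC = 89.86% - 28.46% = 61.4%
Step 2: delta_Ah = 27.7 * 61.4 / 100 = 17.008 Ah
Step 3: t = 17.008 / 22.95 = 0.7411 hr

0.7411 hr


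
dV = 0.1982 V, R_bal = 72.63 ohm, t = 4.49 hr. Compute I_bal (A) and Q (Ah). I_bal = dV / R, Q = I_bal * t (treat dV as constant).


First, Ohm's law: I_bal = 0.1982 V / 72.63 ohm = 0.0027289 A
Then Q = I * t = 0.0027289 A * 4.49 hr = 0.01225 Ah

I=0.0027289 A, Q=0.01225 Ah


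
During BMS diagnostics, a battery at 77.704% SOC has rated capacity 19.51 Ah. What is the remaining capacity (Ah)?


remaining = SOC / 100 * total = 77.704 / 100 * 19.51 = 15.16 Ah

15.16 Ah


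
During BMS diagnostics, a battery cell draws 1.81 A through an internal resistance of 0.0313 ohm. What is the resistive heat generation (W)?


I^2 = 3.2761
Q = 3.2761 * 0.0313 = 0.1025 W

0.1025 W


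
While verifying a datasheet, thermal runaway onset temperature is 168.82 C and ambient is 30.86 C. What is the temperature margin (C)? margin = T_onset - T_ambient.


Safety margin = 168.82 C - 30.86 C = 137.96 C

137.96 C


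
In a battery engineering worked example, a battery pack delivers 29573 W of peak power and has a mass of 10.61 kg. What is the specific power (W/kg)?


SP = P / m = 29573 / 10.61 = 2787 W/kg

2787 W/kg


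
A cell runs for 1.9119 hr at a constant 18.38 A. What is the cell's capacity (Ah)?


C = I * t = 18.38 * 1.9119 = 35.14 Ah

35.14 Ah


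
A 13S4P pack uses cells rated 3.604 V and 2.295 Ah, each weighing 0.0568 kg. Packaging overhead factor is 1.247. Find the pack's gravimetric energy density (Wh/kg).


Step 1: V_pack = 13 * 3.604 = 46.852 V
Step 2: C_pack = 4 * 2.295 = 9.18 Ah
Step 3: E_pack = V_pack * C_pack = 46.852 * 9.18 = 430.1 Wh
Step 4: m_pack = 13 * 4 * 0.0568 * 1.247 = 3.6831 kg
Step 5: ED = E_pack / m_pack = 430.1 / 3.6831 = 116.8 Wh/kg

116.8 Wh/kg


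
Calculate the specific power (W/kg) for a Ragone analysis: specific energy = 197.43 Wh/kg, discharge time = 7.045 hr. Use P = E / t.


Specific power = 197.43 Wh/kg / 7.045 hr = 28.02 W/kg

28.02 W/kg


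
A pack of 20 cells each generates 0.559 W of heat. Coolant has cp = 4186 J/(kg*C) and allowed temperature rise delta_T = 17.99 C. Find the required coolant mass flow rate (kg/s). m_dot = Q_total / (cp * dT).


Q_total = 20 * 0.559 = 11.18 W
m_dot = Q_total / (cp * dT) = 11.18 / (4186 * 17.99) = 1.485e-04 kg/s

1.485e-04 kg/s


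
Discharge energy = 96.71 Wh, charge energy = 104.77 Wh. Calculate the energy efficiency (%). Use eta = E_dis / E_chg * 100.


eta_e = E_dis / E_chg * 100 = 96.71 / 104.77 * 100 = 92.31%

92.31%


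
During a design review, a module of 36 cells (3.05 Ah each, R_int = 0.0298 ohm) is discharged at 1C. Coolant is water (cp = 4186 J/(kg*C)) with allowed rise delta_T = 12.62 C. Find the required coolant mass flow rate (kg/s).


Step 1: I = 1 * 3.05 = 3.05 A
Step 2: Q_cell = I^2 * R = 3.05^2 * 0.0298 = 0.27721 W
Step 3: Q_total = 36 * 0.27721 = 9.9796 W
Step 4: m_dot = Q_total / (cp * dT) = 9.9796 / (4186 * 12.62) = 1.889e-04 kg/s

1.889e-04 kg/s


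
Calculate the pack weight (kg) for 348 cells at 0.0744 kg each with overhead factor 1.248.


Cell mass sum = 348 * 0.0744 = 25.891 kg
With overhead 1.248: m_pack = 25.891 * 1.248 = 32.31 kg

32.31 kg


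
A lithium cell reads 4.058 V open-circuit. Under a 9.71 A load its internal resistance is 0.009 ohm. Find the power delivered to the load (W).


Step 1: V_terminal = OCV - I*R = 4.058 - 9.71 * 0.009 = 3.9706 V
Step 2: P_out = V_terminal * I = 3.9706 * 9.71 = 38.55 W

38.55 W


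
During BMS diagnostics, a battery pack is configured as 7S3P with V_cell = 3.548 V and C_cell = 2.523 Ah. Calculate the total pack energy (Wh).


V_pack = 7 * 3.548 = 24.836 V
C_pack = 3 * 2.523 = 7.569 Ah
E = V_pack * C_pack = 24.836 * 7.569 = 188.0 Wh

188.0 Wh


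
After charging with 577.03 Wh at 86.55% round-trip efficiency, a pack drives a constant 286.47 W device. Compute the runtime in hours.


Step 1: E_discharge = eta/100 * E_charge = 86.55/100 * 577.03 = 499.42 Wh
Step 2: t = E_discharge / P = 499.42 / 286.47 = 1.743 hr

1.743 hr


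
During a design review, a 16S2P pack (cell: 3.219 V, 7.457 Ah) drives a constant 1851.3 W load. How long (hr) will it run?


Step 1: E_pack = Ns * V_cell * Np * C_cell = 16 * 3.219 * 2 * 7.457 = 768.13 Wh
Step 2: t = E_pack / P = 768.13 / 1851.3 = 0.4149 hr

0.4149 hr


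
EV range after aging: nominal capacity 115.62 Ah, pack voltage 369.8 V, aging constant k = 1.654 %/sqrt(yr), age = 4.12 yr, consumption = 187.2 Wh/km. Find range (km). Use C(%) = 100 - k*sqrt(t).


Step 1: capacity retention = 100 - 1.654 * sqrt(4.12) = 100 - 1.654 * 2.0298 = 96.643%
Step 2: C_now = 115.62 * 96.643/100 = 111.74 Ah
Step 3: E_pack = V * C_now = 369.8 * 111.74 = 41321 Wh
Step 4: range = E_pack / consumption = 41321 / 187.2 = 220.7 km

220.7 km


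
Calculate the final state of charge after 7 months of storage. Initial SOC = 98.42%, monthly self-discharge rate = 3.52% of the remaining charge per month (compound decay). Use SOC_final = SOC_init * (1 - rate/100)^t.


Monthly retention factor = 1 - 3.52/100 = 0.9648
Over 7 months: factor^7 = 0.77815
SOC_final = 98.42 * 0.77815 = 76.59%

76.59%


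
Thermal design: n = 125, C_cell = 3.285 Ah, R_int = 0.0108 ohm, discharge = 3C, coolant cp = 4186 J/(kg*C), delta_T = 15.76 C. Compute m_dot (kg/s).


Step 1: I = 3 * 3.285 = 9.855 A
Step 2: Q_cell = I^2 * R = 9.855^2 * 0.0108 = 1.0489 W
Step 3: Q_total = 125 * 1.0489 = 131.11 W
Step 4: m_dot = Q_total / (cp * dT) = 131.11 / (4186 * 15.76) = 0.001987 kg/s

0.001987 kg/s


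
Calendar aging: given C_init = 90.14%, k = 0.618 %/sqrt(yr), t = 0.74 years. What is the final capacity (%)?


sqrt(t) = sqrt(0.74) = 0.86023
C_final = 90.14 - 0.618 * 0.86023 = 89.61%

89.61%


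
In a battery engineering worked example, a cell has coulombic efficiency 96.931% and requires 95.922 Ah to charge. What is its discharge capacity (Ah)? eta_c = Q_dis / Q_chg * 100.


Q_dis = eta/100 * Q_chg = 96.931/100 * 95.922 = 92.98 Ah

92.98 Ah


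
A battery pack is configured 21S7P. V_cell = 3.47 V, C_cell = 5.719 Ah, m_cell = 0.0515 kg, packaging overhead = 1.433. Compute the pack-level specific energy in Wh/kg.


Step 1: V_pack = 21 * 3.47 = 72.87 V
Step 2: C_pack = 7 * 5.719 = 40.033 Ah
Step 3: E_pack = V_pack * C_pack = 72.87 * 40.033 = 2917.2 Wh
Step 4: m_pack = 21 * 7 * 0.0515 * 1.433 = 10.849 kg
Step 5: ED = E_pack / m_pack = 2917.2 / 10.849 = 268.9 Wh/kg

268.9 Wh/kg


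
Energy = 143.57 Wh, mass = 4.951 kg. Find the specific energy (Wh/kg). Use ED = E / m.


Specific energy = 143.57 Wh / 4.951 kg = 29.00 Wh/kg

29.00 Wh/kg


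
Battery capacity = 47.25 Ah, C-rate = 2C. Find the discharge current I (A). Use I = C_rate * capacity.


At 2C: I = 2 * 47.25 Ah = 94.5 A

94.5 A


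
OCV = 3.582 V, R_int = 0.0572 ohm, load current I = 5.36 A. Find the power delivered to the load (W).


Step 1: V_terminal = OCV - I*R = 3.582 - 5.36 * 0.0572 = 3.2754 V
Step 2: P_out = V_terminal * I = 3.2754 * 5.36 = 17.56 W

17.56 W


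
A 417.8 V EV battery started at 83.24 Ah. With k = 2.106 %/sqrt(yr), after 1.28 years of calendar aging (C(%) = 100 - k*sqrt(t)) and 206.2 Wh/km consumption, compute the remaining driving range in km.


Step 1: capacity retention = 100 - 2.106 * sqrt(1.28) = 100 - 2.106 * 1.1314 = 97.617%
Step 2: C_now = 83.24 * 97.617/100 = 81.256 Ah
Step 3: E_pack = V * C_now = 417.8 * 81.256 = 33949 Wh
Step 4: range = E_pack / consumption = 33949 / 206.2 = 164.6 km

164.6 km


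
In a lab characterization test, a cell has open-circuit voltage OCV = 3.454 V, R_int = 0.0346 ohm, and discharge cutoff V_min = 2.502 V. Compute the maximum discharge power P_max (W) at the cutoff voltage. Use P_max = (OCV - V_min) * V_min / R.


dV = OCV - V_min = 0.952 V (so I_max = dV / R)
P_max = dV * V_min / R = 0.952 * 2.502 / 0.0346 = 68.84 W

68.84 W


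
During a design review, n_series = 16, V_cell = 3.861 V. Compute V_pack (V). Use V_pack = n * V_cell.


With 16 cells in series at 3.861 V each, V_pack = 61.776 V

61.776 V


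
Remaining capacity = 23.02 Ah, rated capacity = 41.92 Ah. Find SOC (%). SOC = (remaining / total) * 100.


SOC = (remaining / total) * 100 = (23.02 / 41.92) * 100 = 54.91%

54.91%


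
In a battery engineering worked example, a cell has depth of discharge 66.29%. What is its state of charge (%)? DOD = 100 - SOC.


SOC = 100 - DOD = 100 - 66.29 = 33.71%

33.71%


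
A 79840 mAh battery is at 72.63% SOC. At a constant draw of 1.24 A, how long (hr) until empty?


Convert: C_total = 79840 mAh = 79.84 Ah
Step 1: remaining = SOC/100 * C_total = 72.63/100 * 79.84 = 57.988 Ah
Step 2: t = remaining / I = 57.988 / 1.24 = 46.76 hr

46.76 hr


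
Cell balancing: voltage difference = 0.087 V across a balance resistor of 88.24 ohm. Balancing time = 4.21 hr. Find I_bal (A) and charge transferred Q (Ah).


First, Ohm's law: I_bal = 0.087 V / 88.24 ohm = 9.8595e-04 A
Then Q = I * t = 9.8595e-04 A * 4.21 hr = 0.004151 Ah

I=9.8595e-04 A, Q=0.004151 Ah


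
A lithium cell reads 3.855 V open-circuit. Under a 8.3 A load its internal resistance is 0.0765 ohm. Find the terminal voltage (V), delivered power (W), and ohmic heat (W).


Step 1: V_terminal = OCV - I*R = 3.855 - 8.3 * 0.0765 = 3.2201 V
Step 2: P_out = V_terminal * I = 3.2201 * 8.3 = 26.73 W
Step 3: Q = I^2 * R = 8.3^2 * 0.0765 = 5.270 W

V=3.2201 V, P=26.73 W, Q=5.270 W


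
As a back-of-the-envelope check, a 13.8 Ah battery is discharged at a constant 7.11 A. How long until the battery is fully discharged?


Runtime = 13.8 Ah / 7.11 A = 1.941 hr

1.941 hr


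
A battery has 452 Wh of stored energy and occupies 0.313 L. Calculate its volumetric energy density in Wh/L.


ED = E / V = 452 / 0.313 = 1444 Wh/L

1444 Wh/L


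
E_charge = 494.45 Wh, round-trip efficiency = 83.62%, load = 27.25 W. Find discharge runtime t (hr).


Step 1: E_discharge = eta/100 * E_charge = 83.62/100 * 494.45 = 413.46 Wh
Step 2: t = E_discharge / P = 413.46 / 27.25 = 15.17 hr

15.17 hr


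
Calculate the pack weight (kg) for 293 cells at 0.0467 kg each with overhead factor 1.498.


m_pack = n * m_cell * overhead = 293 * 0.0467 * 1.498 = 20.50 kg

20.50 kg


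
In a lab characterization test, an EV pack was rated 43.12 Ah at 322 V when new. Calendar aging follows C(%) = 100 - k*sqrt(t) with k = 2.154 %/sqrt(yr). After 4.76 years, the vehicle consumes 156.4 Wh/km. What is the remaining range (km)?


Step 1: capacity retention = 100 - 2.154 * sqrt(4.76) = 100 - 2.154 * 2.1817 = 95.301%
Step 2: C_now = 43.12 * 95.301/100 = 41.094 Ah
Step 3: E_pack = V * C_now = 322 * 41.094 = 13232 Wh
Step 4: range = E_pack / consumption = 13232 / 156.4 = 84.60 km

84.60 km


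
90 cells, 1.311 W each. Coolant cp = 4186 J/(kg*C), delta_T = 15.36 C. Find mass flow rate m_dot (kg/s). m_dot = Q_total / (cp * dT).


Step 1: Total heat Q = 90 * 1.311 W = 117.99 W
Step 2: denom = cp * dT = 4186 * 15.36 = 64297
Step 3: m_dot = 117.99 / 64297 = 0.001835 kg/s

0.001835 kg/s


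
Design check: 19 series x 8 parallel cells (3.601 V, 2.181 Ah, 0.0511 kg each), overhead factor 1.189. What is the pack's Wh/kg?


Step 1: V_pack = 19 * 3.601 = 68.419 V
Step 2: C_pack = 8 * 2.181 = 17.448 Ah
Step 3: E_pack = V_pack * C_pack = 68.419 * 17.448 = 1193.8 Wh
Step 4: m_pack = 19 * 8 * 0.0511 * 1.189 = 9.2352 kg
Step 5: ED = E_pack / m_pack = 1193.8 / 9.2352 = 129.3 Wh/kg

129.3 Wh/kg


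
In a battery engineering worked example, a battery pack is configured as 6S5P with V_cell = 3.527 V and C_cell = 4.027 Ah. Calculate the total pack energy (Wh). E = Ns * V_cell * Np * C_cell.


V_pack = 6 * 3.527 = 21.162 V
C_pack = 5 * 4.027 = 20.135 Ah
E = V_pack * C_pack = 21.162 * 20.135 = 426.1 Wh

426.1 Wh


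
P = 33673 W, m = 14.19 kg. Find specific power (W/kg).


SP = P / m = 33673 / 14.19 = 2373 W/kg

2373 W/kg


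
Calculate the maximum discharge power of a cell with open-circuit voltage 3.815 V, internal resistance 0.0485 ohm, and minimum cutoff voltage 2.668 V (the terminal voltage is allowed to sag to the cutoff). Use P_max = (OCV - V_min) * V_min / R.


P_max = (OCV - V_min) * V_min / R = (3.815 - 2.668) * 2.668 / 0.0485 = 1.147 * 2.668 / 0.0485 = 63.10 W

63.10 W


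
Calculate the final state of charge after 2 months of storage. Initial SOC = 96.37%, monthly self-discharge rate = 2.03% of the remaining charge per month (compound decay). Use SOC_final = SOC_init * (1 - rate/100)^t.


decay = (1 - 2.03/100)^2 = 0.95981
SOC_final = 96.37 * 0.95981 = 92.50%

92.50%


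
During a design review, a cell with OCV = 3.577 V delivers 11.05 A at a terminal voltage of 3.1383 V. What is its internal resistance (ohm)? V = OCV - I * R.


R = (OCV - V) / I = (3.577 - 3.1383) / 11.05 = 0.03970 ohm

0.03970 ohm


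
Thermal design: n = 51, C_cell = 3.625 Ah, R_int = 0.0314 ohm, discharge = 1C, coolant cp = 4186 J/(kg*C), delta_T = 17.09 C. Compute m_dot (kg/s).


Step 1: I = 1 * 3.625 = 3.625 A
Step 2: Q_cell = I^2 * R = 3.625^2 * 0.0314 = 0.41262 W
Step 3: Q_total = 51 * 0.41262 = 21.044 W
Step 4: m_dot = Q_total / (cp * dT) = 21.044 / (4186 * 17.09) = 2.942e-04 kg/s

2.942e-04 kg/s


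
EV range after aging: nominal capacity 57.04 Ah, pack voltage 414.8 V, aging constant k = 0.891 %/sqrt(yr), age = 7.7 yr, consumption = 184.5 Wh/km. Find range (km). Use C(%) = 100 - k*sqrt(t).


Step 1: capacity retention = 100 - 0.891 * sqrt(7.7) = 100 - 0.891 * 2.7749 = 97.528%
Step 2: C_now = 57.04 * 97.528/100 = 55.63 Ah
Step 3: E_pack = V * C_now = 414.8 * 55.63 = 23075 Wh
Step 4: range = E_pack / consumption = 23075 / 184.5 = 125.1 km

125.1 km


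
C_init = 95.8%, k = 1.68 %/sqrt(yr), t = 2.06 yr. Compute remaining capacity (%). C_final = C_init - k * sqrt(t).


Step 1: sqrt(2.06 yr) = 1.4353
Step 2: drop = 1.68 * 1.4353 = 2.4113
Step 3: C_final = 95.8 - 2.4113 = 93.39%

93.39%


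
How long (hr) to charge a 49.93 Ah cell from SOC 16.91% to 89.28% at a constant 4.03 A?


delta_Ah = 49.93 * (89.28 - 16.91) / 100 = 36.134 Ah
t = delta_Ah / I = 36.134 / 4.03 = 8.966 hr

8.966 hr


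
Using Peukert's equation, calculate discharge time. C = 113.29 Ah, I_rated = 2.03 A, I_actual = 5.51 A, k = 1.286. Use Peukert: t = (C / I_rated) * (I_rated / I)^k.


t_rated = C / I_rated = 113.29 / 2.03 = 55.808 hr
(I_rated/I)^k = (0.36842)^1.286 = 0.2769
t = t_rated * (I_rated/I)^k = 55.808 * 0.2769 = 15.45 hr

15.45 hr


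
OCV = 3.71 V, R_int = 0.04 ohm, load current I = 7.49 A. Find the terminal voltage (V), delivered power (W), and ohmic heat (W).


Step 1: V_terminal = OCV - I*R = 3.71 - 7.49 * 0.04 = 3.4104 V
Step 2: P_out = V_terminal * I = 3.4104 * 7.49 = 25.54 W
Step 3: Q = I^2 * R = 7.49^2 * 0.04 = 2.244 W

V=3.4104 V, P=25.54 W, Q=2.244 W


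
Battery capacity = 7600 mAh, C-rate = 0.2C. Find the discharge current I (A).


Convert: capacity = 7600 mAh = 7.6 Ah
At 0.2C: I = 0.2 * 7.6 Ah = 1.52 A

1.52 A


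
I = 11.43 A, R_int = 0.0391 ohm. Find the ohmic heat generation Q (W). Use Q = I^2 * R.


I^2 = 130.64
Q = 130.64 * 0.0391 = 5.108 W

5.108 W


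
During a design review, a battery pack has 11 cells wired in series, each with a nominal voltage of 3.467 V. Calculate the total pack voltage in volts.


V_pack = n * V_cell = 11 * 3.467 = 38.137 V

38.137 V


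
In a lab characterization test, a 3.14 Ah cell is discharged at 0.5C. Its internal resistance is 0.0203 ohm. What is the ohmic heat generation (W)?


Step 1: I = C_rate * capacity = 0.5 * 3.14 = 1.57 A
Step 2: Q = I^2 * R = 1.57^2 * 0.0203 = 2.4649 * 0.0203 = 0.05004 W

0.05004 W


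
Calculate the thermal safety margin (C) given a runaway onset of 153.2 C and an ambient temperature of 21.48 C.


margin = T_onset - T_ambient = 153.2 - 21.48 = 131.72 C

131.72 C


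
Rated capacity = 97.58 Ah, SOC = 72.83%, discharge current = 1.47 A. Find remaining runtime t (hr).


Step 1: remaining = SOC/100 * C_total = 72.83/100 * 97.58 = 71.068 Ah
Step 2: t = remaining / I = 71.068 / 1.47 = 48.35 hr

48.35 hr


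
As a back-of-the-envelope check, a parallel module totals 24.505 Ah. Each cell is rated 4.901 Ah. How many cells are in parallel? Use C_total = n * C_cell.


n = C_total / C_cell = 24.505 / 4.901 = 5

5


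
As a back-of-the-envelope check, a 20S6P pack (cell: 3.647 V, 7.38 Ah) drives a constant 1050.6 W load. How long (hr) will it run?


Step 1: E_pack = Ns * V_cell * Np * C_cell = 20 * 3.647 * 6 * 7.38 = 3229.8 Wh
Step 2: t = E_pack / P = 3229.8 / 1050.6 = 3.074 hr

3.074 hr


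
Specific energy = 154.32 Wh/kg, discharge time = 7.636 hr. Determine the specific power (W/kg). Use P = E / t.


P_specific = E / t = 154.32 / 7.636 = 20.21 W/kg

20.21 W/kg


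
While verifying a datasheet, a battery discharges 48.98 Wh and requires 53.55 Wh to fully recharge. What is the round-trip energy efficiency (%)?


eta_e = E_dis / E_chg * 100 = 48.98 / 53.55 * 100 = 91.47%

91.47%


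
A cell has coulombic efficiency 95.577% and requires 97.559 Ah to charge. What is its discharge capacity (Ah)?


Q_dis = eta/100 * Q_chg = 95.577/100 * 97.559 = 93.24 Ah

93.24 Ah


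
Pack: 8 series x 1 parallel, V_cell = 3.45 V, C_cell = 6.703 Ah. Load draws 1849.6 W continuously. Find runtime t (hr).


Step 1: E_pack = Ns * V_cell * Np * C_cell = 8 * 3.45 * 1 * 6.703 = 185 Wh
Step 2: t = E_pack / P = 185 / 1849.6 = 0.1000 hr

0.1000 hr


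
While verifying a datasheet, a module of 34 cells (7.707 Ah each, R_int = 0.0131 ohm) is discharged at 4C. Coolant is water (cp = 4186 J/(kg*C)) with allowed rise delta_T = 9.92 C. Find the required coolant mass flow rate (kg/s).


Step 1: I = 4 * 7.707 = 30.828 A
Step 2: Q_cell = I^2 * R = 30.828^2 * 0.0131 = 12.45 W
Step 3: Q_total = 34 * 12.45 = 423.3 W
Step 4: m_dot = Q_total / (cp * dT) = 423.3 / (4186 * 9.92) = 0.01019 kg/s

0.01019 kg/s


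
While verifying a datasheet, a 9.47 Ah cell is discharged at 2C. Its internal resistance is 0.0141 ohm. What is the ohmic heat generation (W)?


Step 1: I = C_rate * capacity = 2 * 9.47 = 18.94 A
Step 2: Q = I^2 * R = 18.94^2 * 0.0141 = 358.72 * 0.0141 = 5.058 W

5.058 W


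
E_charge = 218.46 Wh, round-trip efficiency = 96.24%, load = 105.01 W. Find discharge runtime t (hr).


Step 1: E_discharge = eta/100 * E_charge = 96.24/100 * 218.46 = 210.25 Wh
Step 2: t = E_discharge / P = 210.25 / 105.01 = 2.002 hr

2.002 hr


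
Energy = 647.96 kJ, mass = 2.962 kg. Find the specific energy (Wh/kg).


Convert: E = 647.96 kJ = 179.99 Wh
ED = E / m = 179.99 / 2.962 = 60.77 Wh/kg

60.77 Wh/kg


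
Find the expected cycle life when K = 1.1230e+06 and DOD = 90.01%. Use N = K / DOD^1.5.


DOD^1.5 = 853.96
N = K / DOD^1.5 = 1.1230e+06 / 853.96 = 1315

1315 cycles


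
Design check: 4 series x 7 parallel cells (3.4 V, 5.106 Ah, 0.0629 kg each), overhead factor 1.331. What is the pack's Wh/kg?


Step 1: V_pack = 4 * 3.4 = 13.6 V
Step 2: C_pack = 7 * 5.106 = 35.742 Ah
Step 3: E_pack = V_pack * C_pack = 13.6 * 35.742 = 486.09 Wh
Step 4: m_pack = 4 * 7 * 0.0629 * 1.331 = 2.3442 kg
Step 5: ED = E_pack / m_pack = 486.09 / 2.3442 = 207.4 Wh/kg

207.4 Wh/kg


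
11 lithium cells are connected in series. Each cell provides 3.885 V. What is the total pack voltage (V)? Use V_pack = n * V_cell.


V_pack = n * V_cell = 11 * 3.885 = 42.735 V

42.735 V


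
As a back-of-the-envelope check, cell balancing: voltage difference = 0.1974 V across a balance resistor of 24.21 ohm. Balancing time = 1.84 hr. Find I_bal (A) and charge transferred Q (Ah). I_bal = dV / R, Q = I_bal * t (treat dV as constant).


I_bal = dV / R = 0.1974 / 24.21 = 0.0081537 A
Q = I_bal * t = 0.0081537 * 1.84 = 0.01500 Ah

I=0.0081537 A, Q=0.01500 Ah


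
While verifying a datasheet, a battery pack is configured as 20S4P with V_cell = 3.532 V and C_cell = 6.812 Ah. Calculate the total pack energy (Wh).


V_pack = 20 * 3.532 = 70.64 V
C_pack = 4 * 6.812 = 27.248 Ah
E = V_pack * C_pack = 70.64 * 27.248 = 1925 Wh

1925 Wh


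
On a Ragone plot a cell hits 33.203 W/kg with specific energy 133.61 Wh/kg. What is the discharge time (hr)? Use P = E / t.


t = E / P = 133.61 / 33.203 = 4.024 hr

4.024 hr


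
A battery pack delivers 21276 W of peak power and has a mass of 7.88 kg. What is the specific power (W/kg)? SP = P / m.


SP = P / m = 21276 / 7.88 = 2700 W/kg

2700 W/kg


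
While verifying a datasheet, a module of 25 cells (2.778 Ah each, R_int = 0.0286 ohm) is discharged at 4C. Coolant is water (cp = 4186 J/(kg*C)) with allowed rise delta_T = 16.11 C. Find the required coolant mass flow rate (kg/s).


Step 1: I = 4 * 2.778 = 11.112 A
Step 2: Q_cell = I^2 * R = 11.112^2 * 0.0286 = 3.5314 W
Step 3: Q_total = 25 * 3.5314 = 88.285 W
Step 4: m_dot = Q_total / (cp * dT) = 88.285 / (4186 * 16.11) = 0.001309 kg/s

0.001309 kg/s


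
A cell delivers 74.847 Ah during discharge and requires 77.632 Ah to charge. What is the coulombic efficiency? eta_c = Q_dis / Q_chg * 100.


eta_c = Q_dis / Q_chg * 100 = 74.847 / 77.632 * 100 = 96.41%

96.41%


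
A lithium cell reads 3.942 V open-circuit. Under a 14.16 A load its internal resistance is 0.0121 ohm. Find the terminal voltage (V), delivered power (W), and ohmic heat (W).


Step 1: V_terminal = OCV - I*R = 3.942 - 14.16 * 0.0121 = 3.7707 V
Step 2: P_out = V_terminal * I = 3.7707 * 14.16 = 53.39 W
Step 3: Q = I^2 * R = 14.16^2 * 0.0121 = 2.426 W

V=3.7707 V, P=53.39 W, Q=2.426 W


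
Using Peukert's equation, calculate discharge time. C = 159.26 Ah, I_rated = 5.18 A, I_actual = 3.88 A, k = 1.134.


t_rated = C / I_rated = 159.26 / 5.18 = 30.745 hr
(I_rated/I)^k = (1.3351)^1.134 = 1.3878
t = t_rated * (I_rated/I)^k = 30.745 * 1.3878 = 42.67 hr

42.67 hr


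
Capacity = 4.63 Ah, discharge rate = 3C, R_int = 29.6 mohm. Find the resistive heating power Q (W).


Convert: R = 29.6 mohm = 0.0296 ohm
Step 1: I = C_rate * capacity = 3 * 4.63 = 13.89 A
Step 2: Q = I^2 * R = 13.89^2 * 0.0296 = 192.93 * 0.0296 = 5.711 W

5.711 W


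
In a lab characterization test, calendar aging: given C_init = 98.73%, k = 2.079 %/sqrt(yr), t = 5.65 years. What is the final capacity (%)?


Step 1: sqrt(5.65 yr) = 2.377
Step 2: drop = 2.079 * 2.377 = 4.9418
Step 3: C_final = 98.73 - 4.9418 = 93.79%

93.79%


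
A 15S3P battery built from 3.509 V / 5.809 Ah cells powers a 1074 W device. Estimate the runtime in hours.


Step 1: E_pack = Ns * V_cell * Np * C_cell = 15 * 3.509 * 3 * 5.809 = 917.27 Wh
Step 2: t = E_pack / P = 917.27 / 1074 = 0.8541 hr

0.8541 hr


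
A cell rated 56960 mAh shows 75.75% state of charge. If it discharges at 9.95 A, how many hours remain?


Convert: C_total = 56960 mAh = 56.96 Ah
Step 1: remaining = SOC/100 * C_total = 75.75/100 * 56.96 = 43.147 Ah
Step 2: t = remaining / I = 43.147 / 9.95 = 4.336 hr

4.336 hr


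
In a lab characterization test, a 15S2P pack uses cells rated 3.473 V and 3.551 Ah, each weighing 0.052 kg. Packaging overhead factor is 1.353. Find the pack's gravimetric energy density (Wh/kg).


Step 1: V_pack = 15 * 3.473 = 52.095 V
Step 2: C_pack = 2 * 3.551 = 7.102 Ah
Step 3: E_pack = V_pack * C_pack = 52.095 * 7.102 = 369.98 Wh
Step 4: m_pack = 15 * 2 * 0.052 * 1.353 = 2.1107 kg
Step 5: ED = E_pack / m_pack = 369.98 / 2.1107 = 175.3 Wh/kg

175.3 Wh/kg


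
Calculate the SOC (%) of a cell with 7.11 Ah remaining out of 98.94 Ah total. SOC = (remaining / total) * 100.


SOC = (remaining / total) * 100 = (7.11 / 98.94) * 100 = 7.186%

7.186%


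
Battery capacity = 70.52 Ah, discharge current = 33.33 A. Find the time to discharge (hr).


Runtime = 70.52 Ah / 33.33 A = 2.116 hr

2.116 hr


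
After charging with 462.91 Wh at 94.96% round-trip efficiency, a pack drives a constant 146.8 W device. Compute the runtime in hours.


Step 1: E_discharge = eta/100 * E_charge = 94.96/100 * 462.91 = 439.58 Wh
Step 2: t = E_discharge / P = 439.58 / 146.8 = 2.994 hr

2.994 hr


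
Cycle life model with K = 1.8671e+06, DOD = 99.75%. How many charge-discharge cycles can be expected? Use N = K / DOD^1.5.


DOD^1.5 = 996.25
N = K / DOD^1.5 = 1.8671e+06 / 996.25 = 1874

1874 cycles


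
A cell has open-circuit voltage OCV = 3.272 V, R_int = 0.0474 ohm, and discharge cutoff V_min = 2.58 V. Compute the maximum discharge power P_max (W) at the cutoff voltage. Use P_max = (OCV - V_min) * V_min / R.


dV = OCV - V_min = 0.692 V (so I_max = dV / R)
P_max = dV * V_min / R = 0.692 * 2.58 / 0.0474 = 37.67 W

37.67 W


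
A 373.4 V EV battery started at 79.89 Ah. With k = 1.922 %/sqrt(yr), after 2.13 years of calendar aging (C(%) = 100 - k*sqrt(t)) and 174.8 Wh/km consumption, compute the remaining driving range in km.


Step 1: capacity retention = 100 - 1.922 * sqrt(2.13) = 100 - 1.922 * 1.4595 = 97.195%
Step 2: C_now = 79.89 * 97.195/100 = 77.649 Ah
Step 3: E_pack = V * C_now = 373.4 * 77.649 = 28994 Wh
Step 4: range = E_pack / consumption = 28994 / 174.8 = 165.9 km

165.9 km


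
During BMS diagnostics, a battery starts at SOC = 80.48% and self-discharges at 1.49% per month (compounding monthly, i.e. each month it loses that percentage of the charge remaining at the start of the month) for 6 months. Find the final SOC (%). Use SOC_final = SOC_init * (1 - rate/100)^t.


decay = (1 - 1.49/100)^6 = 0.91386
SOC_final = 80.48 * 0.91386 = 73.55%

73.55%


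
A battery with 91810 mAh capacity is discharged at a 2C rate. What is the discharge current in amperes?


Convert: capacity = 91810 mAh = 91.81 Ah
I = C_rate * capacity = 2 * 91.81 = 183.62 A

183.62 A


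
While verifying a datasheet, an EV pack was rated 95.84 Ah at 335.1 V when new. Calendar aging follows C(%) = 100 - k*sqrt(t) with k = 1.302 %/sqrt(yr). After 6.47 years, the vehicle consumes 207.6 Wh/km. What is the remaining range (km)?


Step 1: capacity retention = 100 - 1.302 * sqrt(6.47) = 100 - 1.302 * 2.5436 = 96.688%
Step 2: C_now = 95.84 * 96.688/100 = 92.666 Ah
Step 3: E_pack = V * C_now = 335.1 * 92.666 = 31052 Wh
Step 4: range = E_pack / consumption = 31052 / 207.6 = 149.6 km

149.6 km


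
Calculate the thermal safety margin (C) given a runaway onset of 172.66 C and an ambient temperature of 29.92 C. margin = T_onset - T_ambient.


margin = T_onset - T_ambient = 172.66 - 29.92 = 142.74 C

142.74 C


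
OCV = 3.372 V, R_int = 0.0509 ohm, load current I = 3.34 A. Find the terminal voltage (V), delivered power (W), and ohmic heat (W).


Step 1: V_terminal = OCV - I*R = 3.372 - 3.34 * 0.0509 = 3.202 V
Step 2: P_out = V_terminal * I = 3.202 * 3.34 = 10.69 W
Step 3: Q = I^2 * R = 3.34^2 * 0.0509 = 0.5678 W

V=3.202 V, P=10.69 W, Q=0.5678 W


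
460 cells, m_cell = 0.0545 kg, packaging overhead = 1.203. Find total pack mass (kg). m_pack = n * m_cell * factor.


Cell mass sum = 460 * 0.0545 = 25.07 kg
With overhead 1.203: m_pack = 25.07 * 1.203 = 30.16 kg

30.16 kg


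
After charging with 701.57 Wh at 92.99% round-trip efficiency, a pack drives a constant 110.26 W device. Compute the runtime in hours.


Step 1: E_discharge = eta/100 * E_charge = 92.99/100 * 701.57 = 652.39 Wh
Step 2: t = E_discharge / P = 652.39 / 110.26 = 5.917 hr

5.917 hr


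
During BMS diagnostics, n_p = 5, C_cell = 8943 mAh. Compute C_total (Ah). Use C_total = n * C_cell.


Convert: C_cell = 8943 mAh = 8.943 Ah
C_total = 5 * 8.943 = 44.715 Ah

44.715 Ah


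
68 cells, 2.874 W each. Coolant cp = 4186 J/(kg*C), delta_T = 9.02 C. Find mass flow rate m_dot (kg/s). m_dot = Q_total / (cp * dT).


Step 1: Total heat Q = 68 * 2.874 W = 195.43 W
Step 2: denom = cp * dT = 4186 * 9.02 = 37758
Step 3: m_dot = 195.43 / 37758 = 0.005176 kg/s

0.005176 kg/s


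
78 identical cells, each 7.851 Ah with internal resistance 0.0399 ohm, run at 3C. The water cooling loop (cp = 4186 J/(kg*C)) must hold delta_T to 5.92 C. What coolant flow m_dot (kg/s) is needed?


Step 1: I = 3 * 7.851 = 23.553 A
Step 2: Q_cell = I^2 * R = 23.553^2 * 0.0399 = 22.134 W
Step 3: Q_total = 78 * 22.134 = 1726.5 W
Step 4: m_dot = Q_total / (cp * dT) = 1726.5 / (4186 * 5.92) = 0.06967 kg/s

0.06967 kg/s


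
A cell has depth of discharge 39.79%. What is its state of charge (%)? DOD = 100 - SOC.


SOC = 100 - DOD = 100 - 39.79 = 60.21%

60.21%


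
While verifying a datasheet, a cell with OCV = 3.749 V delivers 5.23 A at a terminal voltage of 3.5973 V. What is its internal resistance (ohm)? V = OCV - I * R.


R = (OCV - V) / I = (3.749 - 3.5973) / 5.23 = 0.02901 ohm

0.02901 ohm


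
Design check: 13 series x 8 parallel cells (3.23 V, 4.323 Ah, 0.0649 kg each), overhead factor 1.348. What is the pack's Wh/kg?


Step 1: V_pack = 13 * 3.23 = 41.99 V
Step 2: C_pack = 8 * 4.323 = 34.584 Ah
Step 3: E_pack = V_pack * C_pack = 41.99 * 34.584 = 1452.2 Wh
Step 4: m_pack = 13 * 8 * 0.0649 * 1.348 = 9.0985 kg
Step 5: ED = E_pack / m_pack = 1452.2 / 9.0985 = 159.6 Wh/kg

159.6 Wh/kg


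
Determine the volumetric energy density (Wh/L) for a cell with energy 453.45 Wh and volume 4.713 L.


Volumetric ED = 453.45 Wh / 4.713 L = 96.21 Wh/L

96.21 Wh/L


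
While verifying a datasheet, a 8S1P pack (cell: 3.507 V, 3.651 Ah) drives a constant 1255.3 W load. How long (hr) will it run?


Step 1: E_pack = Ns * V_cell * Np * C_cell = 8 * 3.507 * 1 * 3.651 = 102.43 Wh
Step 2: t = E_pack / P = 102.43 / 1255.3 = 0.08160 hr

0.08160 hr


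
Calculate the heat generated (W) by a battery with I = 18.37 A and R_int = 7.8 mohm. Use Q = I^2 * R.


Convert: R = 7.8 mohm = 0.0078 ohm
Q = I^2 * R = 18.37^2 * 0.0078 = 2.632 W

2.632 W


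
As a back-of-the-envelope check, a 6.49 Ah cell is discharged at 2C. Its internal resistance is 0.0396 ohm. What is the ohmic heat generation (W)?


Step 1: I = C_rate * capacity = 2 * 6.49 = 12.98 A
Step 2: Q = I^2 * R = 12.98^2 * 0.0396 = 168.48 * 0.0396 = 6.672 W

6.672 W


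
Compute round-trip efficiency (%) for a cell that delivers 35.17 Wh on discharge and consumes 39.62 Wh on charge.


Round-trip efficiency = 35.17/39.62 * 100% = 88.77%

88.77%


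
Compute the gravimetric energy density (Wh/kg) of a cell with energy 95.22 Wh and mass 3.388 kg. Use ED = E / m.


Specific energy = 95.22 Wh / 3.388 kg = 28.11 Wh/kg

28.11 Wh/kg


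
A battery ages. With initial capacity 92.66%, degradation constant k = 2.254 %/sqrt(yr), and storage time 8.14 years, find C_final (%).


Step 1: sqrt(8.14 yr) = 2.8531
Step 2: drop = 2.254 * 2.8531 = 6.4309
Step 3: C_final = 92.66 - 6.4309 = 86.23%

86.23%


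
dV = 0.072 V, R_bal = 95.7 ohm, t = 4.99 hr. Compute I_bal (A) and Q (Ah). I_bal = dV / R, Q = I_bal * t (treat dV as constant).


First, Ohm's law: I_bal = 0.072 V / 95.7 ohm = 7.5235e-04 A
Then Q = I * t = 7.5235e-04 A * 4.99 hr = 0.003754 Ah

I=7.5235e-04 A, Q=0.003754 Ah


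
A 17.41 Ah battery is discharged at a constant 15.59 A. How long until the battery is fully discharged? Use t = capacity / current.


t = capacity / current = 17.41 / 15.59 = 1.117 hr

1.117 hr


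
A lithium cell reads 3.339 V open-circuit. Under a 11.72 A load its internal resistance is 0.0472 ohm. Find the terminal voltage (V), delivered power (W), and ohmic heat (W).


Step 1: V_terminal = OCV - I*R = 3.339 - 11.72 * 0.0472 = 2.7858 V
Step 2: P_out = V_terminal * I = 2.7858 * 11.72 = 32.65 W
Step 3: Q = I^2 * R = 11.72^2 * 0.0472 = 6.483 W

V=2.7858 V, P=32.65 W, Q=6.483 W


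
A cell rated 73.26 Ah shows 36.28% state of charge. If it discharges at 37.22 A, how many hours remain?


Step 1: remaining = SOC/100 * C_total = 36.28/100 * 73.26 = 26.579 Ah
Step 2: t = remaining / I = 26.579 / 37.22 = 0.7141 hr

0.7141 hr


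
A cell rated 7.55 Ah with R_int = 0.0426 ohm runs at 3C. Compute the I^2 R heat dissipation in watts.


Step 1: I = C_rate * capacity = 3 * 7.55 = 22.65 A
Step 2: Q = I^2 * R = 22.65^2 * 0.0426 = 513.02 * 0.0426 = 21.85 W

21.85 W


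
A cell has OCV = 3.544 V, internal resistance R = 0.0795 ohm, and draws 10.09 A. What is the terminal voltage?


V = OCV - I*R = 3.544 - 10.09 * 0.0795 = 2.742 V

2.742 V


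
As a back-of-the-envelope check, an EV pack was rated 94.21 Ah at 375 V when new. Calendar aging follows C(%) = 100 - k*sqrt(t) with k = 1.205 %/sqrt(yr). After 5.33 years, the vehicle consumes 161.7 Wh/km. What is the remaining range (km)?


Step 1: capacity retention = 100 - 1.205 * sqrt(5.33) = 100 - 1.205 * 2.3087 = 97.218%
Step 2: C_now = 94.21 * 97.218/100 = 91.589 Ah
Step 3: E_pack = V * C_now = 375 * 91.589 = 34346 Wh
Step 4: range = E_pack / consumption = 34346 / 161.7 = 212.4 km

212.4 km


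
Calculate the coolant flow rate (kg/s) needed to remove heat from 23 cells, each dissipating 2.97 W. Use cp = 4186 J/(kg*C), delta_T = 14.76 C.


Step 1: Total heat Q = 23 * 2.97 W = 68.31 W
Step 2: denom = cp * dT = 4186 * 14.76 = 61785
Step 3: m_dot = 68.31 / 61785 = 0.001106 kg/s

0.001106 kg/s


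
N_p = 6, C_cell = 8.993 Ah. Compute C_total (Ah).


C_total = 6 * 8.993 = 53.958 Ah

53.958 Ah


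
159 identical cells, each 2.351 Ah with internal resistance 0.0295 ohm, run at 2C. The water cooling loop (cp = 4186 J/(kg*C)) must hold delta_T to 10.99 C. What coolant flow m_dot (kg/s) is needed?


Step 1: I = 2 * 2.351 = 4.702 A
Step 2: Q_cell = I^2 * R = 4.702^2 * 0.0295 = 0.65221 W
Step 3: Q_total = 159 * 0.65221 = 103.7 W
Step 4: m_dot = Q_total / (cp * dT) = 103.7 / (4186 * 10.99) = 0.002254 kg/s

0.002254 kg/s


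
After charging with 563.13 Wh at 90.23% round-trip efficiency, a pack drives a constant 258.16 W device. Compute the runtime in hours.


Step 1: E_discharge = eta/100 * E_charge = 90.23/100 * 563.13 = 508.11 Wh
Step 2: t = E_discharge / P = 508.11 / 258.16 = 1.968 hr

1.968 hr


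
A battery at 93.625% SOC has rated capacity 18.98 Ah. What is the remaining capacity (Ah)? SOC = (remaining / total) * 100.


remaining = SOC / 100 * total = 93.625 / 100 * 18.98 = 17.77 Ah

17.77 Ah


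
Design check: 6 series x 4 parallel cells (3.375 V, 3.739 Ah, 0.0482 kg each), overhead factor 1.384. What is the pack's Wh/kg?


Step 1: V_pack = 6 * 3.375 = 20.25 V
Step 2: C_pack = 4 * 3.739 = 14.956 Ah
Step 3: E_pack = V_pack * C_pack = 20.25 * 14.956 = 302.86 Wh
Step 4: m_pack = 6 * 4 * 0.0482 * 1.384 = 1.601 kg
Step 5: ED = E_pack / m_pack = 302.86 / 1.601 = 189.2 Wh/kg

189.2 Wh/kg


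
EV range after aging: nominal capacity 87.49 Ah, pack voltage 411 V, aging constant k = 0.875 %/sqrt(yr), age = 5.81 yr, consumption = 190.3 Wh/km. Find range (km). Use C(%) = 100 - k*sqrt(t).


Step 1: capacity retention = 100 - 0.875 * sqrt(5.81) = 100 - 0.875 * 2.4104 = 97.891%
Step 2: C_now = 87.49 * 97.891/100 = 85.645 Ah
Step 3: E_pack = V * C_now = 411 * 85.645 = 35200 Wh
Step 4: range = E_pack / consumption = 35200 / 190.3 = 185.0 km

185.0 km


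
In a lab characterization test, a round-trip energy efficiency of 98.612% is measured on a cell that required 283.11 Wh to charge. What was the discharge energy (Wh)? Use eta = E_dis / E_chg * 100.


E_dis = eta/100 * E_chg = 98.612/100 * 283.11 = 279.2 Wh

279.2 Wh


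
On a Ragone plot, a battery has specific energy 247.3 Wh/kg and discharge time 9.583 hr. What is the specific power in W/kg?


Specific power = 247.3 Wh/kg / 9.583 hr = 25.81 W/kg

25.81 W/kg


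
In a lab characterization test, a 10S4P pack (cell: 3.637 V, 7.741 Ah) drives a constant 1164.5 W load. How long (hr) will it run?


Step 1: E_pack = Ns * V_cell * Np * C_cell = 10 * 3.637 * 4 * 7.741 = 1126.2 Wh
Step 2: t = E_pack / P = 1126.2 / 1164.5 = 0.9671 hr

0.9671 hr


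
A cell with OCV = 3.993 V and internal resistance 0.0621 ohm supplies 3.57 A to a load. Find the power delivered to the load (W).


Step 1: V_terminal = OCV - I*R = 3.993 - 3.57 * 0.0621 = 3.7713 V
Step 2: P_out = V_terminal * I = 3.7713 * 3.57 = 13.46 W

13.46 W


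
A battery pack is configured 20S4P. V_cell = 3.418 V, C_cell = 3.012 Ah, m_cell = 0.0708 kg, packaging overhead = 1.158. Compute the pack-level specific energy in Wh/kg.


Step 1: V_pack = 20 * 3.418 = 68.36 V
Step 2: C_pack = 4 * 3.012 = 12.048 Ah
Step 3: E_pack = V_pack * C_pack = 68.36 * 12.048 = 823.6 Wh
Step 4: m_pack = 20 * 4 * 0.0708 * 1.158 = 6.5589 kg
Step 5: ED = E_pack / m_pack = 823.6 / 6.5589 = 125.6 Wh/kg

125.6 Wh/kg


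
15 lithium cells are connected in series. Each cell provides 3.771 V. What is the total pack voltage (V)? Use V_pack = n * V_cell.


V_pack = n * V_cell = 15 * 3.771 = 56.565 V

56.565 V


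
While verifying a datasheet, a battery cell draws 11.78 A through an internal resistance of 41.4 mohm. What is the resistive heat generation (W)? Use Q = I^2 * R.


Convert: R = 41.4 mohm = 0.0414 ohm
Q = I^2 * R = 11.78^2 * 0.0414 = 5.745 W

5.745 W


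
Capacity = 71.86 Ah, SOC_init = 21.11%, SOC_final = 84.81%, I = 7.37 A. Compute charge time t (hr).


delta_Ah = 71.86 * (84.81 - 21.11) / 100 = 45.775 Ah
t = delta_Ah / I = 45.775 / 7.37 = 6.211 hr

6.211 hr


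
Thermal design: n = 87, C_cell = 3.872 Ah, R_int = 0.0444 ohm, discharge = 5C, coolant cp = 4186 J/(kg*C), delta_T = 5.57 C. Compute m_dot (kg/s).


Step 1: I = 5 * 3.872 = 19.36 A
Step 2: Q_cell = I^2 * R = 19.36^2 * 0.0444 = 16.642 W
Step 3: Q_total = 87 * 16.642 = 1447.9 W
Step 4: m_dot = Q_total / (cp * dT) = 1447.9 / (4186 * 5.57) = 0.06210 kg/s

0.06210 kg/s


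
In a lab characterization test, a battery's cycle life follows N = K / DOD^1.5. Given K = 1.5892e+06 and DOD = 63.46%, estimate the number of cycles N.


DOD^1.5 = 505.53
N = K / DOD^1.5 = 1.5892e+06 / 505.53 = 3144

3144 cycles


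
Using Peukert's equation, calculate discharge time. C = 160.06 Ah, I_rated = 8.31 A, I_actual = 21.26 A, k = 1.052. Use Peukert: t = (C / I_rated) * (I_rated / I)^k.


t_rated = C / I_rated = 160.06 / 8.31 = 19.261 hr
(I_rated/I)^k = (0.39087)^1.052 = 0.37224
t = t_rated * (I_rated/I)^k = 19.261 * 0.37224 = 7.170 hr

7.170 hr


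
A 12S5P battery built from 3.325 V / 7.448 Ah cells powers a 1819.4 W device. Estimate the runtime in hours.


Step 1: E_pack = Ns * V_cell * Np * C_cell = 12 * 3.325 * 5 * 7.448 = 1485.9 Wh
Step 2: t = E_pack / P = 1485.9 / 1819.4 = 0.8167 hr

0.8167 hr


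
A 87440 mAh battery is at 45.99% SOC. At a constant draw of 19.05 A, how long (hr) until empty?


Convert: C_total = 87440 mAh = 87.44 Ah
Step 1: remaining = SOC/100 * C_total = 45.99/100 * 87.44 = 40.214 Ah
Step 2: t = remaining / I = 40.214 / 19.05 = 2.111 hr

2.111 hr
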